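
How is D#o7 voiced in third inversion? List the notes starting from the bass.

In root position, D#o7 is D#–F#–A–C.
Third inversion puts the seventh (C) in the bass.

C  D#  F#  A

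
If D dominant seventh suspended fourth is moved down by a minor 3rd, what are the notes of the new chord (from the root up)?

B, E, F-sharp, A

A minor 3rd down from D is B, so the new chord is B dominant seventh suspended fourth.
B — root
E — perfect 4th
F-sharp — perfect 5th
A — minor 7th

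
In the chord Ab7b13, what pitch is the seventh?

Ab7b13 is built on A♭; its 7th is a minor 7th above the root.
A seventh above A uses the letter G, and the minor 7th above A♭ is G♭.

G♭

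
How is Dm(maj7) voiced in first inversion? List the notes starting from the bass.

F  A  C#  D

Dm(maj7) = D–F–A–C#; first inversion → third (F) lowest.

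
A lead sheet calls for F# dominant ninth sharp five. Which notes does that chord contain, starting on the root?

F#  A#  C##  E  G#

F# dominant ninth sharp five: dominant ninth sharp five on F#.
Root: F#
Major 3rd (3rd): A#
Augmented 5th (5th): C##
Minor 7th (7th): E
Major 9th (9th): G#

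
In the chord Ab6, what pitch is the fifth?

Eb

Root of Ab6 = Ab. The 5th is a perfect 5th: Ab up a perfect 5th → Eb.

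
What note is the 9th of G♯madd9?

G♯madd9 is built on G#; its 9th is a major 9th above the root.
A second above G uses the letter A, and the major 9th above G# is A#.

A#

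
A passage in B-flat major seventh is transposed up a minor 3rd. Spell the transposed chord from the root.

D-flat, F, A-flat, C

Transposed root: B-flat → D-flat (minor 3rd up). So we spell D-flat major seventh:
root → D-flat
3rd (major 3rd) → F
5th (perfect 5th) → A-flat
7th (major 7th) → C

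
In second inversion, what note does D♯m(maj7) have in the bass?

D♯m(maj7) in root position is D♯–F♯–A♯–C𝄪.
Second inversion places the fifth in the bass, which is A♯.

A♯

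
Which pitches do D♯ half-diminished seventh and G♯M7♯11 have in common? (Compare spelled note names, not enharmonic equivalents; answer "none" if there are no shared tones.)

D#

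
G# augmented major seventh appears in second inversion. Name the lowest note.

D-double-sharp

G# augmented major seventh = G-sharp–B-sharp–D-double-sharp–F-double-sharp. Second inversion → fifth in the bass = D-double-sharp.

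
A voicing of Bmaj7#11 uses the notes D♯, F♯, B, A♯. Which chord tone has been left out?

E♯

The full Bmaj7#11 chord is B, D♯, F♯, A♯, E♯.
Comparing with the voicing, the augmented 11th (11th) — E♯ — is absent.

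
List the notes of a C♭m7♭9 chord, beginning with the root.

Root Cb, quality minor seventh flat nine:
- root: Cb
- minor 3rd: Ebb
- perfect 5th: Gb
- minor 7th: Bbb
- minor 9th: Dbb

Cb, Ebb, Gb, Bbb, Dbb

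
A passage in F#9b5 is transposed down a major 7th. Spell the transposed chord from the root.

A major 7th down from F# is G, so the new chord is G dominant ninth flat five.
G — root
B — major 3rd
Db — diminished 5th
F — minor 7th
A — major 9th

G B Db F A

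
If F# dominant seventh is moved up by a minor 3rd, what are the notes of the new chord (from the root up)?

A – C-sharp – E – G

F-sharp up a minor 3rd → A. New chord: A dominant seventh.
- root: A
- major 3rd: C-sharp
- perfect 5th: E
- minor 7th: G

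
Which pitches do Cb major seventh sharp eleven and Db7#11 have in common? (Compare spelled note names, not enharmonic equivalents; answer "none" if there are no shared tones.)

Cb major seventh sharp eleven: C♭ E♭ G♭ B♭ F
Db7#11: D♭ F A♭ C♭ G
Common to both → C♭, F.

C♭, F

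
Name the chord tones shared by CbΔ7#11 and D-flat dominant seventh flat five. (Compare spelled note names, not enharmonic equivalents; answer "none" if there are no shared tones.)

Cb, F

CbΔ7#11 = Cb, Eb, Gb, Bb, F.
D-flat dominant seventh flat five = Db, F, Abb, Cb.
Shared: Cb, F.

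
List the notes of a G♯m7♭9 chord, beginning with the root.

G#, B, D#, F#, A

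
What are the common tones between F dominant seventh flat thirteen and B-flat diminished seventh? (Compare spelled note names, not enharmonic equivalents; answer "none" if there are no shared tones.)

F dominant seventh flat thirteen = F, A, C, E-flat, D-flat.
B-flat diminished seventh = B-flat, D-flat, F-flat, A-double-flat.
Shared: D-flat.

D-flat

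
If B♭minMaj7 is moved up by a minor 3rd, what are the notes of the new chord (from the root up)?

Bb up a minor 3rd → Db. New chord: Db minor-major seventh.
Db — root
Fb — minor 3rd
Ab — perfect 5th
C — major 7th

Db  Fb  Ab  C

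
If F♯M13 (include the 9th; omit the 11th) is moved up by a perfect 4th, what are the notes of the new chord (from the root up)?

B D# F# A# C# G#

A perfect 4th up from F# is B, so the new chord is B major thirteenth.
Root: B
Major 3rd (3rd): D#
Perfect 5th (5th): F#
Major 7th (7th): A#
Major 9th (9th): C#
Major 13th (13th): G#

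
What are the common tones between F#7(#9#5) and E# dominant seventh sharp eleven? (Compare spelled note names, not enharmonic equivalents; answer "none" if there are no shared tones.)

F#7(#9#5): F♯ A♯ C𝄪 E G𝄪
E# dominant seventh sharp eleven: E♯ G𝄪 B♯ D♯ A𝄪
Common to both → G𝄪.

G𝄪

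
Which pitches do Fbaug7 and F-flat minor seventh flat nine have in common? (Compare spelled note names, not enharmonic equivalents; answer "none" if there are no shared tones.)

Fbaug7 = Fb, Ab, C, Ebb.
F-flat minor seventh flat nine = Fb, Abb, Cb, Ebb, Gbb.
Shared: Fb, Ebb.

Fb, Ebb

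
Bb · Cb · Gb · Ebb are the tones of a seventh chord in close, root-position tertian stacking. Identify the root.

Cb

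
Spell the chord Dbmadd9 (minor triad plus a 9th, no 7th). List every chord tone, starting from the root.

Db, Fb, Ab, Eb

Dbmadd9 is a minor added-ninth built on Db.
Root: Db
Minor 3rd (3rd): Fb
Perfect 5th (5th): Ab
Major 9th (9th): Eb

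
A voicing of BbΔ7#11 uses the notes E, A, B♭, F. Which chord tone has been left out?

D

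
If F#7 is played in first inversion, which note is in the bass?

A♯

F#7 = F♯–A♯–C♯–E. First inversion → third in the bass = A♯.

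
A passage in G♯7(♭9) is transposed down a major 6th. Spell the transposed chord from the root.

B, D#, F#, A, C

Transposed root: G# → B (major 6th down). So we spell B dominant seventh flat nine:
B — root
D# — major 3rd
F# — perfect 5th
A — minor 7th
C — minor 9th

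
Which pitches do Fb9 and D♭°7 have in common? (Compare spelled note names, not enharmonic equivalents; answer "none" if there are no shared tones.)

Fb9 = F♭, A♭, C♭, E𝄫, G♭.
D♭°7 = D♭, F♭, A𝄫, C𝄫.
Shared: F♭.

F♭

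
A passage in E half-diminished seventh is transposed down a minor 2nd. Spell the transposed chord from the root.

A minor 2nd down from E is D-sharp, so the new chord is D-sharp half-diminished seventh.
D-sharp — root
F-sharp — minor 3rd
A — diminished 5th
C-sharp — minor 7th

D-sharp – F-sharp – A – C-sharp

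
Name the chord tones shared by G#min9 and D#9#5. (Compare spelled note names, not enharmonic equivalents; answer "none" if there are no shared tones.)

G#min9 = G♯, B, D♯, F♯, A♯.
D#9#5 = D♯, F𝄪, A𝄪, C♯, E♯.
Shared: D♯.

D♯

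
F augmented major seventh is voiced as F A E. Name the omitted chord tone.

C-sharp

F augmented major seventh = F, A, C-sharp, E. The voicing lacks the 5th (augmented 5th), C-sharp.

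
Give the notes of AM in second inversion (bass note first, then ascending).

AM = A–C#–E; second inversion → fifth (E) lowest.

E, A, C#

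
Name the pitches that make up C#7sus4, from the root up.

C#7sus4: dominant seventh suspended fourth on C#.
- root: C#
- perfect 4th: F#
- perfect 5th: G#
- minor 7th: B

C# F# G# B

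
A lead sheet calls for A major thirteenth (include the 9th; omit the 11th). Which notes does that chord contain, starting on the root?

A, C#, E, G#, B, F#

A major thirteenth: major thirteenth on A.
A — root
C# — major 3rd
E — perfect 5th
G# — major 7th
B — major 9th
F# — major 13th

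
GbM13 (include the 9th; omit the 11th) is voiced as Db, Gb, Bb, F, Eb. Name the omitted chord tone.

Ab

GbM13 = Gb, Bb, Db, F, Ab, Eb. The voicing lacks the 9th (major 9th), Ab.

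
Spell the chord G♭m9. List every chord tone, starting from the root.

G♭m9: minor ninth on Gb.
Root: Gb
Minor 3rd (3rd): Bbb
Perfect 5th (5th): Db
Minor 7th (7th): Fb
Major 9th (9th): Ab

Gb  Bbb  Db  Fb  Ab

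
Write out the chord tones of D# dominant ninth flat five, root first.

D# dominant ninth flat five is a dominant ninth flat five built on D-sharp.
- root: D-sharp
- major 3rd: F-double-sharp
- diminished 5th: A
- minor 7th: C-sharp
- major 9th: E-sharp

D-sharp  F-double-sharp  A  C-sharp  E-sharp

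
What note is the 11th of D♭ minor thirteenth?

D♭ minor thirteenth is built on Db; its 11th is a perfect 11th above the root.
A fourth above D uses the letter G, and the perfect 11th above Db is Gb.

Gb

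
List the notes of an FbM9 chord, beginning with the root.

Root F♭, quality major ninth:
- root: F♭
- major 3rd: A♭
- perfect 5th: C♭
- major 7th: E♭
- major 9th: G♭

F♭ – A♭ – C♭ – E♭ – G♭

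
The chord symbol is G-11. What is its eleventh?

C

G-11 is built on G; its 11th is a perfect 11th above the root.
A fourth above G uses the letter C, and the perfect 11th above G is C.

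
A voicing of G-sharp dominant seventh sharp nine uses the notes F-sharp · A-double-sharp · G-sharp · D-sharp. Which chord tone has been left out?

The full G-sharp dominant seventh sharp nine chord is G-sharp, B-sharp, D-sharp, F-sharp, A-double-sharp.
Comparing with the voicing, the major 3rd (3rd) — B-sharp — is absent.

B-sharp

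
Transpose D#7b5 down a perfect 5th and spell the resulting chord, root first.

G♯, B♯, D, F♯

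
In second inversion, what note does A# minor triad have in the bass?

A# minor triad = A♯–C♯–E♯. Second inversion → fifth in the bass = E♯.

E♯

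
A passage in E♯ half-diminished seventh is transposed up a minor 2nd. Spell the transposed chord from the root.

A minor 2nd up from E-sharp is F-sharp, so the new chord is F-sharp half-diminished seventh.
F-sharp — root
A — minor 3rd
C — diminished 5th
E — minor 7th

F-sharp A C E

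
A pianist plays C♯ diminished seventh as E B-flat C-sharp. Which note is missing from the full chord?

G

The full C♯ diminished seventh chord is C-sharp, E, G, B-flat.
Comparing with the voicing, the diminished 5th (5th) — G — is absent.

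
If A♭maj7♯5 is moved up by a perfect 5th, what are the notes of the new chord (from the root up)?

Eb, G, B, D

A perfect 5th up from Ab is Eb, so the new chord is Eb augmented major seventh.
root → Eb
3rd (major 3rd) → G
5th (augmented 5th) → B
7th (major 7th) → D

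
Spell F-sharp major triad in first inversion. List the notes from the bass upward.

In root position, F-sharp major triad is F-sharp–A-sharp–C-sharp.
First inversion puts the third (A-sharp) in the bass.

A-sharp, C-sharp, F-sharp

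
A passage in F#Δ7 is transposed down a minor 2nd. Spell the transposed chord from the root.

E♯  G𝄪  B♯  D𝄪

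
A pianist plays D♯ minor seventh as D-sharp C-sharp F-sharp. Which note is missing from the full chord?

A-sharp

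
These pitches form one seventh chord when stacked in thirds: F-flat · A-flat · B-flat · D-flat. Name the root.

B-flat

Stacking in thirds gives B-flat – D-flat – F-flat – A-flat, so B-flat is the root — B-flat half-diminished seventh.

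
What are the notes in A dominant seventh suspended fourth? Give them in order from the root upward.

A dominant seventh suspended fourth is a dominant seventh suspended fourth built on A.
root → A
4th (perfect 4th) → D
5th (perfect 5th) → E
7th (minor 7th) → G

A D E G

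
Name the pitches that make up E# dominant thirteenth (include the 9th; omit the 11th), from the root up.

E-sharp G-double-sharp B-sharp D-sharp F-double-sharp C-double-sharp

E# dominant thirteenth: dominant thirteenth on E-sharp.
- root: E-sharp
- major 3rd: G-double-sharp
- perfect 5th: B-sharp
- minor 7th: D-sharp
- major 9th: F-double-sharp
- major 13th: C-double-sharp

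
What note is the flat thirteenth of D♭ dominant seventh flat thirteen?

D♭ dominant seventh flat thirteen is built on D-flat; its 13th is a minor 13th above the root.
A sixth above D uses the letter B, and the minor 13th above D-flat is B-double-flat.

B-double-flat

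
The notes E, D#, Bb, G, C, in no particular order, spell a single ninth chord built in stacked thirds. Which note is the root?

C

Stacking in thirds gives C – E – G – Bb – D#, so C is the root — C dominant seventh sharp nine.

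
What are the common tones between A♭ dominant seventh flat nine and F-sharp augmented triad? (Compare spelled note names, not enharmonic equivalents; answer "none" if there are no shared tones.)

A♭ dominant seventh flat nine = A-flat, C, E-flat, G-flat, B-double-flat.
F-sharp augmented triad = F-sharp, A-sharp, C-double-sharp.
Shared: none.

none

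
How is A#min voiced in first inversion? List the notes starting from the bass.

A#min = A#–C#–E#; first inversion → third (C#) lowest.

C#, E#, A#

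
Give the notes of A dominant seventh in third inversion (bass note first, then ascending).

G – A – C# – E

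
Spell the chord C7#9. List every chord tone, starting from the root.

C – E – G – Bb – D#

C7#9 is a dominant seventh sharp nine built on C.
C — root
E — major 3rd
G — perfect 5th
Bb — minor 7th
D# — augmented 9th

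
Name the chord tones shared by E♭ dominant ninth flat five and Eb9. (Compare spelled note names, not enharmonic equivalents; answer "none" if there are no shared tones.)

Eb  G  Db  F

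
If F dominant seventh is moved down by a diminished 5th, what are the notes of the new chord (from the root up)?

B  D-sharp  F-sharp  A

Transposed root: F → B (diminished 5th down). So we spell B dominant seventh:
root → B
3rd (major 3rd) → D-sharp
5th (perfect 5th) → F-sharp
7th (minor 7th) → A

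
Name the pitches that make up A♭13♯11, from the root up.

A♭13♯11: dominant thirteenth sharp eleven on A♭.
A♭ — root
C — major 3rd
E♭ — perfect 5th
G♭ — minor 7th
B♭ — major 9th
D — augmented 11th
F — major 13th

A♭, C, E♭, G♭, B♭, D, F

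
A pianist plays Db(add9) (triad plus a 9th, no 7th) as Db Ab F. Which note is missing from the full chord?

Eb

Db(add9) = Db, F, Ab, Eb. The voicing lacks the 9th (major 9th), Eb.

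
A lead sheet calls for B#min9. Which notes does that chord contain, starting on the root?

Root B#, quality minor ninth:
root → B#
3rd (minor 3rd) → D#
5th (perfect 5th) → F##
7th (minor 7th) → A#
9th (major 9th) → C##

B#, D#, F##, A#, C##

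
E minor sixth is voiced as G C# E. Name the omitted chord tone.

B

The full E minor sixth chord is E, G, B, C#.
Comparing with the voicing, the perfect 5th (5th) — B — is absent.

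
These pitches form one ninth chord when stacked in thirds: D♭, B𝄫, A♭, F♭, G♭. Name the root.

G♭

Arranged so that each adjacent pair is a third by letter name: G♭ – B𝄫 – D♭ – F♭ – A♭.
The bottom of that stack, G♭, is the root (this is G♭ minor ninth).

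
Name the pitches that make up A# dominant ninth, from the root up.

A♯ C𝄪 E♯ G♯ B♯

Root A♯, quality dominant ninth:
root → A♯
3rd (major 3rd) → C𝄪
5th (perfect 5th) → E♯
7th (minor 7th) → G♯
9th (major 9th) → B♯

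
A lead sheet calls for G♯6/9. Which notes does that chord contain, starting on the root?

G#, B#, D#, E#, A#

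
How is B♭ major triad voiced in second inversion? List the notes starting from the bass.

F – Bb – D

In root position, B♭ major triad is Bb–D–F.
Second inversion puts the fifth (F) in the bass.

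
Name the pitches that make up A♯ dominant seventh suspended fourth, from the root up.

A-sharp, D-sharp, E-sharp, G-sharp

A♯ dominant seventh suspended fourth is a dominant seventh suspended fourth built on A-sharp.
root → A-sharp
4th (perfect 4th) → D-sharp
5th (perfect 5th) → E-sharp
7th (minor 7th) → G-sharp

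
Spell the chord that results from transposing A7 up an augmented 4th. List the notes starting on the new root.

D♯, F𝄪, A♯, C♯

A up an augmented 4th → D♯. New chord: D♯ dominant seventh.
root → D♯
3rd (major 3rd) → F𝄪
5th (perfect 5th) → A♯
7th (minor 7th) → C♯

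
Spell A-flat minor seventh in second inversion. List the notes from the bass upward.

In root position, A-flat minor seventh is A♭–C♭–E♭–G♭.
Second inversion puts the fifth (E♭) in the bass.

E♭ – G♭ – A♭ – C♭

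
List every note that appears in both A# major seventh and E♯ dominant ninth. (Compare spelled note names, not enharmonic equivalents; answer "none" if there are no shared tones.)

E-sharp – G-double-sharp

A# major seventh = A-sharp, C-double-sharp, E-sharp, G-double-sharp.
E♯ dominant ninth = E-sharp, G-double-sharp, B-sharp, D-sharp, F-double-sharp.
Shared: E-sharp, G-double-sharp.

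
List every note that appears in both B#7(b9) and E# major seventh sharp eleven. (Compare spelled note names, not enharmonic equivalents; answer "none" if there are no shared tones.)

B#7(b9) = B#, D##, F##, A#, C#.
E# major seventh sharp eleven = E#, G##, B#, D##, A##.
Shared: B#, D##.

B#, D##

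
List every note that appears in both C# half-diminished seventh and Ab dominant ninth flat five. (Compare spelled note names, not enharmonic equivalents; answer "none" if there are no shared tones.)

none

C# half-diminished seventh: C-sharp E G B
Ab dominant ninth flat five: A-flat C E-double-flat G-flat B-flat
Common to both → none.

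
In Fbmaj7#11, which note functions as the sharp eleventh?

Fbmaj7#11 is built on Fb; its 11th is an augmented 11th above the root.
A fourth above F uses the letter B, and the augmented 11th above Fb is Bb.

Bb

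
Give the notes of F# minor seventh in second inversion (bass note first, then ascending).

C-sharp, E, F-sharp, A

F# minor seventh = F-sharp–A–C-sharp–E; second inversion → fifth (C-sharp) lowest.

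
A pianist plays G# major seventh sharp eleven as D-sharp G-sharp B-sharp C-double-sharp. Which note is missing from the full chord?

F-double-sharp

The full G# major seventh sharp eleven chord is G-sharp, B-sharp, D-sharp, F-double-sharp, C-double-sharp.
Comparing with the voicing, the major 7th (7th) — F-double-sharp — is absent.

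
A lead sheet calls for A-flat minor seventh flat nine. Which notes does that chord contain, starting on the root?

A-flat minor seventh flat nine: minor seventh flat nine on A♭.
root → A♭
3rd (minor 3rd) → C♭
5th (perfect 5th) → E♭
7th (minor 7th) → G♭
9th (minor 9th) → B𝄫

A♭ C♭ E♭ G♭ B𝄫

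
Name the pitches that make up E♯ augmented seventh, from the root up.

E#, G##, B##, D#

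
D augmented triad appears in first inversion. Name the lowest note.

F#

D augmented triad in root position is D–F#–A#.
First inversion places the third in the bass, which is F#.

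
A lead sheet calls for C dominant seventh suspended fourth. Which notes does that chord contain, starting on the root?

C F G Bb

Root C, quality dominant seventh suspended fourth:
C — root
F — perfect 4th
G — perfect 5th
Bb — minor 7th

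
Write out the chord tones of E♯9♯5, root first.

E# G## B## D# F##

E♯9♯5 is a dominant ninth sharp five built on E#.
- root: E#
- major 3rd: G##
- augmented 5th: B##
- minor 7th: D#
- major 9th: F##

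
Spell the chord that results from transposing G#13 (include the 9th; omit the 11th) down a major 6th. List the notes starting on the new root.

B, D#, F#, A, C#, G#

Transposed root: G# → B (major 6th down). So we spell B dominant thirteenth:
root → B
3rd (major 3rd) → D#
5th (perfect 5th) → F#
7th (minor 7th) → A
9th (major 9th) → C#
13th (major 13th) → G#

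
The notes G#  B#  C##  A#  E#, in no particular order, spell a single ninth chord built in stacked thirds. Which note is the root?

Arranged so that each adjacent pair is a third by letter name: A# – C## – E# – G# – B#.
The bottom of that stack, A#, is the root (this is A# dominant ninth).

A#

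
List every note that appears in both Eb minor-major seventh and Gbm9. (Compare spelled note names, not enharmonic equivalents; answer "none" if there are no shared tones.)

Gb

Eb minor-major seventh = Eb, Gb, Bb, D.
Gbm9 = Gb, Bbb, Db, Fb, Ab.
Shared: Gb.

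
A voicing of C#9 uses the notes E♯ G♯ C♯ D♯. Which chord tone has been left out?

C#9 = C♯, E♯, G♯, B, D♯. The voicing lacks the 7th (minor 7th), B.

B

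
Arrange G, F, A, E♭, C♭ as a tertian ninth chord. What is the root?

Arranged so that each adjacent pair is a third by letter name: F – A – C♭ – E♭ – G.
The bottom of that stack, F, is the root (this is F dominant ninth flat five).

F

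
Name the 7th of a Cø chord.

Bb

Cø is built on C; its 7th is a minor 7th above the root.
A seventh above C uses the letter B, and the minor 7th above C is Bb.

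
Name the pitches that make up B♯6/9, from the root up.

Root B♯, quality six-nine:
- root: B♯
- major 3rd: D𝄪
- perfect 5th: F𝄪
- major 6th: G𝄪
- major 9th: C𝄪

B♯ D𝄪 F𝄪 G𝄪 C𝄪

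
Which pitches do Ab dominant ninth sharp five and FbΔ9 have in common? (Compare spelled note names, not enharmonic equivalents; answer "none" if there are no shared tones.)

Ab Gb

Ab dominant ninth sharp five = Ab, C, E, Gb, Bb.
FbΔ9 = Fb, Ab, Cb, Eb, Gb.
Shared: Ab, Gb.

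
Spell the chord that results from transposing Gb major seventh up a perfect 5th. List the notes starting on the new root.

Gb up a perfect 5th → Db. New chord: Db major seventh.
- root: Db
- major 3rd: F
- perfect 5th: Ab
- major 7th: C

Db, F, Ab, C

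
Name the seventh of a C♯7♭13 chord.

B

Root of C♯7♭13 = C#. The 7th is a minor 7th: C# up a minor 7th → B.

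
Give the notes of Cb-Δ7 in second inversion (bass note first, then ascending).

Gb, Bb, Cb, Ebb

Cb-Δ7 = Cb–Ebb–Gb–Bb; second inversion → fifth (Gb) lowest.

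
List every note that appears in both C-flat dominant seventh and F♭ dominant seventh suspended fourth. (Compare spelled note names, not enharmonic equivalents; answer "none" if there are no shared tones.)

C-flat  B-double-flat

C-flat dominant seventh: C-flat E-flat G-flat B-double-flat
F♭ dominant seventh suspended fourth: F-flat B-double-flat C-flat E-double-flat
Common to both → C-flat, B-double-flat.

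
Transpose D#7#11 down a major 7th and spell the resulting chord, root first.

E, G#, B, D, A#

A major 7th down from D# is E, so the new chord is E dominant seventh sharp eleven.
E — root
G# — major 3rd
B — perfect 5th
D — minor 7th
A# — augmented 11th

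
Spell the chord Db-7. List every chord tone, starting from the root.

D♭, F♭, A♭, C♭

Db-7 is a minor seventh built on D♭.
- root: D♭
- minor 3rd: F♭
- perfect 5th: A♭
- minor 7th: C♭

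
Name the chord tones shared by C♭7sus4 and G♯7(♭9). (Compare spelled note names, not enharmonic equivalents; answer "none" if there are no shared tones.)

none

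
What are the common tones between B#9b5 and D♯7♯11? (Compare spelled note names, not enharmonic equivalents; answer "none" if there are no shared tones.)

A#

B#9b5 = B#, D##, F#, A#, C##.
D♯7♯11 = D#, F##, A#, C#, G##.
Shared: A#.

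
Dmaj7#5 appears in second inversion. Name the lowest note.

A#

Dmaj7#5 in root position is D–F#–A#–C#.
Second inversion places the fifth in the bass, which is A#.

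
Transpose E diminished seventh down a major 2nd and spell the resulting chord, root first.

D, F, A♭, C♭

E down a major 2nd → D. New chord: D diminished seventh.
root → D
3rd (minor 3rd) → F
5th (diminished 5th) → A♭
7th (diminished 7th) → C♭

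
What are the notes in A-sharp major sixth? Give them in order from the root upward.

A-sharp  C-double-sharp  E-sharp  F-double-sharp

A-sharp major sixth is a major sixth built on A-sharp.
Root: A-sharp
Major 3rd (3rd): C-double-sharp
Perfect 5th (5th): E-sharp
Major 6th (6th): F-double-sharp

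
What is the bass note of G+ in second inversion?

G+ = G–B–D♯. Second inversion → fifth in the bass = D♯.

D♯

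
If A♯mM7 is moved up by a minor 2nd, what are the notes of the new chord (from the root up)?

B, D, F♯, A♯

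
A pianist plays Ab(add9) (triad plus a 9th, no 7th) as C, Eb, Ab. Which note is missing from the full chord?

The full Ab(add9) chord is Ab, C, Eb, Bb.
Comparing with the voicing, the major 9th (9th) — Bb — is absent.

Bb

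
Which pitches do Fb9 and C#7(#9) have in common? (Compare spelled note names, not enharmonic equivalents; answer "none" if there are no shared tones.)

Fb9: Fb Ab Cb Ebb Gb
C#7(#9): C# E# G# B D##
Common to both → none.

none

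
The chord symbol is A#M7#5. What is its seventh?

G##

A#M7#5 is built on A#; its 7th is a major 7th above the root.
A seventh above A uses the letter G, and the major 7th above A# is G##.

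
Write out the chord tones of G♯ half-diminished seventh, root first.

G#, B, D, F#

Root G#, quality half-diminished seventh:
root → G#
3rd (minor 3rd) → B
5th (diminished 5th) → D
7th (minor 7th) → F#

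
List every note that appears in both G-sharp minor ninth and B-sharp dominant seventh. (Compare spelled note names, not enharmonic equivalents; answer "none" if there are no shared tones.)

A#

G-sharp minor ninth = G#, B, D#, F#, A#.
B-sharp dominant seventh = B#, D##, F##, A#.
Shared: A#.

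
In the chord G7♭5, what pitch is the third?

B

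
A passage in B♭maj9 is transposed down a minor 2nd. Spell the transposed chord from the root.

A C# E G# B

A minor 2nd down from Bb is A, so the new chord is A major ninth.
A — root
C# — major 3rd
E — perfect 5th
G# — major 7th
B — major 9th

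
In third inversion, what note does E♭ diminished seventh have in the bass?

D-double-flat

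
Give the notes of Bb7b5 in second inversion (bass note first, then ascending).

Fb, Ab, Bb, D

In root position, Bb7b5 is Bb–D–Fb–Ab.
Second inversion puts the fifth (Fb) in the bass.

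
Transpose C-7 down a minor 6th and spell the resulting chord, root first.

Transposed root: C → E (minor 6th down). So we spell E minor seventh:
root → E
3rd (minor 3rd) → G
5th (perfect 5th) → B
7th (minor 7th) → D

E G B D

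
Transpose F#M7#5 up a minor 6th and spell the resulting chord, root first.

A minor 6th up from F# is D, so the new chord is D augmented major seventh.
D — root
F# — major 3rd
A# — augmented 5th
C# — major 7th

D, F#, A#, C#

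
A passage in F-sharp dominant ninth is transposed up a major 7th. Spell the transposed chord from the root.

E-sharp, G-double-sharp, B-sharp, D-sharp, F-double-sharp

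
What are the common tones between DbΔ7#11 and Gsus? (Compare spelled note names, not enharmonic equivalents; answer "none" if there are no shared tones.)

C G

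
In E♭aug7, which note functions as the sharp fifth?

Root of E♭aug7 = Eb. The 5th is an augmented 5th: Eb up an augmented 5th → B.

B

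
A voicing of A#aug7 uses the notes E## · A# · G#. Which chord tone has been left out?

C##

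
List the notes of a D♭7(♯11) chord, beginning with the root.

D♭7(♯11) is a dominant seventh sharp eleven built on Db.
root → Db
3rd (major 3rd) → F
5th (perfect 5th) → Ab
7th (minor 7th) → Cb
11th (augmented 11th) → G

Db – F – Ab – Cb – G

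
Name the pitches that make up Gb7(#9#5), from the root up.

Root Gb, quality dominant seventh sharp nine sharp five:
root → Gb
3rd (major 3rd) → Bb
5th (augmented 5th) → D
7th (minor 7th) → Fb
9th (augmented 9th) → A

Gb – Bb – D – Fb – A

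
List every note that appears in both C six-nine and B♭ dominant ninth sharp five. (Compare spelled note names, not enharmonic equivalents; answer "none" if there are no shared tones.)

C six-nine: C E G A D
B♭ dominant ninth sharp five: B-flat D F-sharp A-flat C
Common to both → C, D.

C  D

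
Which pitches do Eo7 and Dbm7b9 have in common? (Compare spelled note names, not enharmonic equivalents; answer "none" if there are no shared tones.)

Eo7 = E, G, Bb, Db.
Dbm7b9 = Db, Fb, Ab, Cb, Ebb.
Shared: Db.

Db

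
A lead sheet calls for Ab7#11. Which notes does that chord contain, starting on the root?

Root Ab, quality dominant seventh sharp eleven:
Root: Ab
Major 3rd (3rd): C
Perfect 5th (5th): Eb
Minor 7th (7th): Gb
Augmented 11th (11th): D

Ab C Eb Gb D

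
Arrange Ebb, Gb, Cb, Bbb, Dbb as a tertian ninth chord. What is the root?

Arranged so that each adjacent pair is a third by letter name: Cb – Ebb – Gb – Bbb – Dbb.
The bottom of that stack, Cb, is the root (this is Cb minor seventh flat nine).

Cb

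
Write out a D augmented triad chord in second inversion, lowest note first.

In root position, D augmented triad is D–F♯–A♯.
Second inversion puts the fifth (A♯) in the bass.

A♯, D, F♯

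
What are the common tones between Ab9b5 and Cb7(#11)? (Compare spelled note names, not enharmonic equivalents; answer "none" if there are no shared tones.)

Gb

Ab9b5 = Ab, C, Ebb, Gb, Bb.
Cb7(#11) = Cb, Eb, Gb, Bbb, F.
Shared: Gb.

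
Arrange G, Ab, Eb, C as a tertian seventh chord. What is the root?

Ab

Arranged so that each adjacent pair is a third by letter name: Ab – C – Eb – G.
The bottom of that stack, Ab, is the root (this is Ab major seventh).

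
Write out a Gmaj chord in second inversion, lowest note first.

Gmaj = G–B–D; second inversion → fifth (D) lowest.

D G B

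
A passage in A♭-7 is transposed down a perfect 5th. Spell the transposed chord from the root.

Transposed root: A♭ → D♭ (perfect 5th down). So we spell D♭ minor seventh:
Root: D♭
Minor 3rd (3rd): F♭
Perfect 5th (5th): A♭
Minor 7th (7th): C♭

D♭, F♭, A♭, C♭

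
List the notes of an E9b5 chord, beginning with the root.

Root E, quality dominant ninth flat five:
- root: E
- major 3rd: G#
- diminished 5th: Bb
- minor 7th: D
- major 9th: F#

E G# Bb D F#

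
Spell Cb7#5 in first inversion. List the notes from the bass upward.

Eb  G  Bbb  Cb

Cb7#5 = Cb–Eb–G–Bbb; first inversion → third (Eb) lowest.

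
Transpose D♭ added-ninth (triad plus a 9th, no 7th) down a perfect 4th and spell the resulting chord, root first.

A perfect 4th down from D-flat is A-flat, so the new chord is A-flat added-ninth.
- root: A-flat
- major 3rd: C
- perfect 5th: E-flat
- major 9th: B-flat

A-flat, C, E-flat, B-flat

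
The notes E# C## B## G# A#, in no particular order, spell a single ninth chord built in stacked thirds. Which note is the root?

A#

Arranged so that each adjacent pair is a third by letter name: A# – C## – E# – G# – B##.
The bottom of that stack, A#, is the root (this is A# dominant seventh sharp nine).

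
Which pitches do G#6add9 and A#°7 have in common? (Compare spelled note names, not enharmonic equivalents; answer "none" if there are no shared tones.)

A#

G#6add9: G# B# D# E# A#
A#°7: A# C# E G
Common to both → A#.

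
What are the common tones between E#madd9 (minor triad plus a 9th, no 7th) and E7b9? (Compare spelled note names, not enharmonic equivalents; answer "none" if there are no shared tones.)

G#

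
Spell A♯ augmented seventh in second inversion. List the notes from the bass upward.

E-double-sharp, G-sharp, A-sharp, C-double-sharp

A♯ augmented seventh = A-sharp–C-double-sharp–E-double-sharp–G-sharp; second inversion → fifth (E-double-sharp) lowest.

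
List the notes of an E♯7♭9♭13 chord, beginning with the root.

E♯7♭9♭13 is a dominant seventh flat nine flat thirteen built on E♯.
root → E♯
3rd (major 3rd) → G𝄪
5th (perfect 5th) → B♯
7th (minor 7th) → D♯
9th (minor 9th) → F♯
13th (minor 13th) → C♯

E♯  G𝄪  B♯  D♯  F♯  C♯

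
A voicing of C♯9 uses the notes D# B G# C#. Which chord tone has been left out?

E#

C♯9 = C#, E#, G#, B, D#. The voicing lacks the 3rd (major 3rd), E#.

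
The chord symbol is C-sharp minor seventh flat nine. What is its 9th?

D

Root of C-sharp minor seventh flat nine = C#. The 9th is a minor 9th: C# up a minor 9th → D.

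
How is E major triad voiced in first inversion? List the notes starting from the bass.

G-sharp – B – E

E major triad = E–G-sharp–B; first inversion → third (G-sharp) lowest.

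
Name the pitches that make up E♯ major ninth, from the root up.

E-sharp G-double-sharp B-sharp D-double-sharp F-double-sharp

E♯ major ninth: major ninth on E-sharp.
root → E-sharp
3rd (major 3rd) → G-double-sharp
5th (perfect 5th) → B-sharp
7th (major 7th) → D-double-sharp
9th (major 9th) → F-double-sharp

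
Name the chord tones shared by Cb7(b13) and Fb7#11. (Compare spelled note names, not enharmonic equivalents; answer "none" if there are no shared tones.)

Cb7(b13) = Cb, Eb, Gb, Bbb, Abb.
Fb7#11 = Fb, Ab, Cb, Ebb, Bb.
Shared: Cb.

Cb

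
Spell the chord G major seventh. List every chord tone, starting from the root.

G, B, D, F#

G major seventh is a major seventh built on G.
- root: G
- major 3rd: B
- perfect 5th: D
- major 7th: F#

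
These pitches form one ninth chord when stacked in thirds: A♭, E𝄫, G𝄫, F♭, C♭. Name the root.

F♭

Arranged so that each adjacent pair is a third by letter name: F♭ – A♭ – C♭ – E𝄫 – G𝄫.
The bottom of that stack, F♭, is the root (this is F♭ dominant seventh flat nine).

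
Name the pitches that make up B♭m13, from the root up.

B♭m13 is a minor thirteenth built on B♭.
B♭ — root
D♭ — minor 3rd
F — perfect 5th
A♭ — minor 7th
C — major 9th
E♭ — perfect 11th
G — major 13th

B♭, D♭, F, A♭, C, E♭, G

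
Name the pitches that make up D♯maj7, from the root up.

Root D#, quality major seventh:
D# — root
F## — major 3rd
A# — perfect 5th
C## — major 7th

D#  F##  A#  C##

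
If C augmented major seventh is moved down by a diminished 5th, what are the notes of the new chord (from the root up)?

F#, A#, C##, E#

A diminished 5th down from C is F#, so the new chord is F# augmented major seventh.
- root: F#
- major 3rd: A#
- augmented 5th: C##
- major 7th: E#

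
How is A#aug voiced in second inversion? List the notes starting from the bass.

In root position, A#aug is A#–C##–E##.
Second inversion puts the fifth (E##) in the bass.

E## A# C##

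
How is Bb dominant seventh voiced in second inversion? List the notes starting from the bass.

In root position, Bb dominant seventh is Bb–D–F–Ab.
Second inversion puts the fifth (F) in the bass.

F  Ab  Bb  D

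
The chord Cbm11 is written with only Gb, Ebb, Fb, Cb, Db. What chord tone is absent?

Cbm11 = Cb, Ebb, Gb, Bbb, Db, Fb. The voicing lacks the 7th (minor 7th), Bbb.

Bbb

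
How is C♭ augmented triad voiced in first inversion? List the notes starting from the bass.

In root position, C♭ augmented triad is C♭–E♭–G.
First inversion puts the third (E♭) in the bass.

E♭, G, C♭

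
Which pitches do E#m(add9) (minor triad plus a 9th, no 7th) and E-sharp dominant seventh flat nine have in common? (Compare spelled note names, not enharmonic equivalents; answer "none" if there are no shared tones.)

E#m(add9): E♯ G♯ B♯ F𝄪
E-sharp dominant seventh flat nine: E♯ G𝄪 B♯ D♯ F♯
Common to both → E♯, B♯.

E♯, B♯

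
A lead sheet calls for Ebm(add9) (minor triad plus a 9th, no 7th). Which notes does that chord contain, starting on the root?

Eb, Gb, Bb, F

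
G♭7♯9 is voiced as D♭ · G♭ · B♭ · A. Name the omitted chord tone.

F♭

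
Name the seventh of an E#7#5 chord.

D#

E#7#5 is built on E#; its 7th is a minor 7th above the root.
A seventh above E uses the letter D, and the minor 7th above E# is D#.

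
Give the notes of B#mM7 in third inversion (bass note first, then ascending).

B#mM7 = B#–D#–F##–A##; third inversion → seventh (A##) lowest.

A##  B#  D#  F##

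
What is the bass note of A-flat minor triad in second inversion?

E-flat

A-flat minor triad = A-flat–C-flat–E-flat. Second inversion → fifth in the bass = E-flat.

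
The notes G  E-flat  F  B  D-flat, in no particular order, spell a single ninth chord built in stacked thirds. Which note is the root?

Arranged so that each adjacent pair is a third by letter name: E-flat – G – B – D-flat – F.
The bottom of that stack, E-flat, is the root (this is E-flat dominant ninth sharp five).

E-flat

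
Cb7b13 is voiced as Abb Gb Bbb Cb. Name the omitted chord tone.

Eb

Cb7b13 = Cb, Eb, Gb, Bbb, Abb. The voicing lacks the 3rd (major 3rd), Eb.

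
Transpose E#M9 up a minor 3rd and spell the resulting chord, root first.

Transposed root: E♯ → G♯ (minor 3rd up). So we spell G♯ major ninth:
Root: G♯
Major 3rd (3rd): B♯
Perfect 5th (5th): D♯
Major 7th (7th): F𝄪
Major 9th (9th): A♯

G♯ B♯ D♯ F𝄪 A♯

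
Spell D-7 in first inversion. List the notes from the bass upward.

D-7 = D–F–A–C; first inversion → third (F) lowest.

F, A, C, D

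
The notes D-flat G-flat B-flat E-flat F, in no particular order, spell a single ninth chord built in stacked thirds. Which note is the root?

E-flat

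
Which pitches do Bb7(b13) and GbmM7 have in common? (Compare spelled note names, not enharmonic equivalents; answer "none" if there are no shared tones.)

F – Gb

Bb7(b13): Bb D F Ab Gb
GbmM7: Gb Bbb Db F
Common to both → F, Gb.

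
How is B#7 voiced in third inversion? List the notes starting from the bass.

A#, B#, D##, F##

B#7 = B#–D##–F##–A#; third inversion → seventh (A#) lowest.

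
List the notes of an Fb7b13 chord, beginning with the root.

Fb7b13 is a dominant seventh flat thirteen built on Fb.
Root: Fb
Major 3rd (3rd): Ab
Perfect 5th (5th): Cb
Minor 7th (7th): Ebb
Minor 13th (13th): Dbb

Fb, Ab, Cb, Ebb, Dbb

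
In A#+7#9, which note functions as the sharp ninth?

A#+7#9 is built on A♯; its 9th is an augmented 9th above the root.
A second above A uses the letter B, and the augmented 9th above A♯ is B𝄪.

B𝄪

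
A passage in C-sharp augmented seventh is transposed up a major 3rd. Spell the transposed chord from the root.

E-sharp, G-double-sharp, B-double-sharp, D-sharp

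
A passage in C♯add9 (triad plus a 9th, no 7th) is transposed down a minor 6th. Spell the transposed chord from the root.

E♯ – G𝄪 – B♯ – F𝄪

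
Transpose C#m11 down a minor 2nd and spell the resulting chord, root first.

B#, D#, F##, A#, C##, E#

C# down a minor 2nd → B#. New chord: B# minor eleventh.
B# — root
D# — minor 3rd
F## — perfect 5th
A# — minor 7th
C## — major 9th
E# — perfect 11th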